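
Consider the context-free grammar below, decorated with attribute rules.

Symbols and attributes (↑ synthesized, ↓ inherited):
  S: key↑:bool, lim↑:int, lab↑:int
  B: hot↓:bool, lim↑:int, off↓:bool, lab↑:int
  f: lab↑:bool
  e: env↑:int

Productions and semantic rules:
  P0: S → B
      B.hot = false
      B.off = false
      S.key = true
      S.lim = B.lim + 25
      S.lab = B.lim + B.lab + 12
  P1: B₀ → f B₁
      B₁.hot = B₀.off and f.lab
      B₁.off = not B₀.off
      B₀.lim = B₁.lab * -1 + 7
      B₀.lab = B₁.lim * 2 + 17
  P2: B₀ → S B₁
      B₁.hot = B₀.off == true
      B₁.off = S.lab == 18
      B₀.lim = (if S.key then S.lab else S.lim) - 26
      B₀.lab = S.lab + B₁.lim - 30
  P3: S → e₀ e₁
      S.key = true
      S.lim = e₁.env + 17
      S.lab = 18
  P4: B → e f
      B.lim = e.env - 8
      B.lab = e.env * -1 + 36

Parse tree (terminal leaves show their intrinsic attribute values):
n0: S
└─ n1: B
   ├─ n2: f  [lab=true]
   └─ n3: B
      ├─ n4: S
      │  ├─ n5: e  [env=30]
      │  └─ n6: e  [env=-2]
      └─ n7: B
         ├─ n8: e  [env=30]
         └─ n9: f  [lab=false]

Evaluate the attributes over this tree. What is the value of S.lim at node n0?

1. n1.hot = false  [false]
2. n1.off = false  [false]
3. n2.lab = true  [terminal]
4. n3.hot = false  [B₀.off and f.lab]
5. n3.off = true  [not B₀.off]
6. n5.env = 30  [terminal]
7. n6.env = -2  [terminal]
8. n4.key = true  [true]
9. n4.lim = 15  [e₁.env + 17]
10. n4.lab = 18  [18]
11. n7.hot = true  [B₀.off == true]
12. n7.off = true  [S.lab == 18]
13. n8.env = 30  [terminal]
14. n9.lab = false  [terminal]
15. n7.lim = 22  [e.env - 8]
16. n7.lab = 6  [e.env * -1 + 36]
17. n3.lim = -8  [(if S.key then S.lab else S.lim) - 26]
18. n3.lab = 10  [S.lab + B₁.lim - 30]
19. n1.lim = -3  [B₁.lab * -1 + 7]
20. n1.lab = 1  [B₁.lim * 2 + 17]
21. n0.key = true  [true]
22. n0.lim = 22  [B.lim + 25]
23. n0.lab = 10  [B.lim + B.lab + 12]

22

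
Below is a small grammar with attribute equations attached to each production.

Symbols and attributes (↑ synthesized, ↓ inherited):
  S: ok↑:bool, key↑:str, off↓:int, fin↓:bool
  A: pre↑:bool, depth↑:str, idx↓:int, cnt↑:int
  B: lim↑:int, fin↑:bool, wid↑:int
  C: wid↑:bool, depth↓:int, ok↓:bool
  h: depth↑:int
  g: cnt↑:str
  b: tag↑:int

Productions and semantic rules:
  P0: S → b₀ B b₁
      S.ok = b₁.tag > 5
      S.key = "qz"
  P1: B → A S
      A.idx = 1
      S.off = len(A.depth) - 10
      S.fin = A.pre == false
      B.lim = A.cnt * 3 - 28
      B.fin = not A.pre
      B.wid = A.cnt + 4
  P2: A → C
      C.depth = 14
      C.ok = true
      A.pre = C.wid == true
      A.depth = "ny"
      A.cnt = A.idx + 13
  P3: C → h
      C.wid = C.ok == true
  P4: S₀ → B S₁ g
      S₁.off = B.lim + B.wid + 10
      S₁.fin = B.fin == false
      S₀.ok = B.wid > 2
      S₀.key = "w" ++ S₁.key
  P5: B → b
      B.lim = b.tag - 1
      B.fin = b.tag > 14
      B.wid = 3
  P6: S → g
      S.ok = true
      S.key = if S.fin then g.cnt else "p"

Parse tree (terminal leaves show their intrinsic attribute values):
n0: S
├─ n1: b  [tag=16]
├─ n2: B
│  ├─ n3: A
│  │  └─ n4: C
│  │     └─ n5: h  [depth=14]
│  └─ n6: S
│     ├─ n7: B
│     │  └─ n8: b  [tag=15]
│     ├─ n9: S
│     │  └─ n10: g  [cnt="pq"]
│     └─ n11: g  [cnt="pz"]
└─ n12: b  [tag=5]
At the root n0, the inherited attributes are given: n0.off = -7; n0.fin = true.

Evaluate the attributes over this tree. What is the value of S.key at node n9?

"p"

1. n0.off = -7  [given at root]
2. n0.fin = true  [given at root]
3. n1.tag = 16  [terminal]
4. n3.idx = 1  [1]
5. n4.depth = 14  [14]
6. n4.ok = true  [true]
7. n5.depth = 14  [terminal]
8. n4.wid = true  [C.ok == true]
9. n3.pre = true  [C.wid == true]
10. n3.depth = "ny"  ["ny"]
11. n3.cnt = 14  [A.idx + 13]
12. n6.off = -8  [len(A.depth) - 10]
13. n6.fin = false  [A.pre == false]
14. n8.tag = 15  [terminal]
15. n7.lim = 14  [b.tag - 1]
16. n7.fin = true  [b.tag > 14]
17. n7.wid = 3  [3]
18. n9.off = 27  [B.lim + B.wid + 10]
19. n9.fin = false  [B.fin == false]
20. n10.cnt = "pq"  [terminal]
21. n9.ok = true  [true]
22. n9.key = "p"  [if S.fin then g.cnt else "p"]
23. n11.cnt = "pz"  [terminal]
24. n6.ok = true  [B.wid > 2]
25. n6.key = "wp"  ["w" ++ S₁.key]
26. n2.lim = 14  [A.cnt * 3 - 28]
27. n2.fin = false  [not A.pre]
28. n2.wid = 18  [A.cnt + 4]
29. n12.tag = 5  [terminal]
30. n0.ok = false  [b₁.tag > 5]
31. n0.key = "qz"  ["qz"]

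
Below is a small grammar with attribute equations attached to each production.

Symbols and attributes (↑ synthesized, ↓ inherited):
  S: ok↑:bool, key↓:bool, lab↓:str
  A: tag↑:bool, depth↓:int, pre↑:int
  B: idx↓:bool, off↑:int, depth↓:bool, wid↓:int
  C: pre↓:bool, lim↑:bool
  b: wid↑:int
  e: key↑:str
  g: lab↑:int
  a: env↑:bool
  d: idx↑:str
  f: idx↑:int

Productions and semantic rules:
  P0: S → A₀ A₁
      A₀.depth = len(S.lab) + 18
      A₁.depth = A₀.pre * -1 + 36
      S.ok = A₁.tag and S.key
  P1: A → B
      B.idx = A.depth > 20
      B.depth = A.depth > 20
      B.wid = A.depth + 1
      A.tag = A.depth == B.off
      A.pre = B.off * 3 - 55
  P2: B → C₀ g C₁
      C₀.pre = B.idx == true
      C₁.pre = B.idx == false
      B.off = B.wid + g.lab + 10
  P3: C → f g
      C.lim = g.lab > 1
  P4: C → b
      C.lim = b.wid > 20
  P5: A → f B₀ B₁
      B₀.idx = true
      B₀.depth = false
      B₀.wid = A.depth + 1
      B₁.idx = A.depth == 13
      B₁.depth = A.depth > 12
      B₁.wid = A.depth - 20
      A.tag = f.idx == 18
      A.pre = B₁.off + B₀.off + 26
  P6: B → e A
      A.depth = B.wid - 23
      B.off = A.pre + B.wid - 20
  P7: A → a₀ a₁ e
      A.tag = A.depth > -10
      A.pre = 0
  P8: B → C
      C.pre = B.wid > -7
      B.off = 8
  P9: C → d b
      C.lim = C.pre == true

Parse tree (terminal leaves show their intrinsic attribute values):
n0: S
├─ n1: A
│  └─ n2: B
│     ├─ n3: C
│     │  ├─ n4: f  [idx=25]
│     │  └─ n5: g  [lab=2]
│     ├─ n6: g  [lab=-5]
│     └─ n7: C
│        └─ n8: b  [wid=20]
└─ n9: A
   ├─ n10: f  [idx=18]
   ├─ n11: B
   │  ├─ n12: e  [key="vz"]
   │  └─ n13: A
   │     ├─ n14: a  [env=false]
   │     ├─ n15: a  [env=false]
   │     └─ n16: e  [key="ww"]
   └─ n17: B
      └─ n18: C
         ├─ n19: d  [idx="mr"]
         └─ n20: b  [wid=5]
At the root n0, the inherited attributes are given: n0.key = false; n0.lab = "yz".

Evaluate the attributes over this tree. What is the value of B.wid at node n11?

14

1. n0.key = false  [given at root]
2. n0.lab = "yz"  [given at root]
3. n1.depth = 20  [len(S.lab) + 18]
4. n2.idx = false  [A.depth > 20]
5. n2.depth = false  [A.depth > 20]
6. n2.wid = 21  [A.depth + 1]
7. n3.pre = false  [B.idx == true]
8. n4.idx = 25  [terminal]
9. n5.lab = 2  [terminal]
10. n3.lim = true  [g.lab > 1]
11. n6.lab = -5  [terminal]
12. n7.pre = true  [B.idx == false]
13. n8.wid = 20  [terminal]
14. n7.lim = false  [b.wid > 20]
15. n2.off = 26  [B.wid + g.lab + 10]
16. n1.tag = false  [A.depth == B.off]
17. n1.pre = 23  [B.off * 3 - 55]
18. n9.depth = 13  [A₀.pre * -1 + 36]
19. n10.idx = 18  [terminal]
20. n11.idx = true  [true]
21. n11.depth = false  [false]
22. n11.wid = 14  [A.depth + 1]
23. n12.key = "vz"  [terminal]
24. n13.depth = -9  [B.wid - 23]
25. n14.env = false  [terminal]
26. n15.env = false  [terminal]
27. n16.key = "ww"  [terminal]
28. n13.tag = true  [A.depth > -10]
29. n13.pre = 0  [0]
30. n11.off = -6  [A.pre + B.wid - 20]
31. n17.idx = true  [A.depth == 13]
32. n17.depth = true  [A.depth > 12]
33. n17.wid = -7  [A.depth - 20]
34. n18.pre = false  [B.wid > -7]
35. n19.idx = "mr"  [terminal]
36. n20.wid = 5  [terminal]
37. n18.lim = false  [C.pre == true]
38. n17.off = 8  [8]
39. n9.tag = true  [f.idx == 18]
40. n9.pre = 28  [B₁.off + B₀.off + 26]
41. n0.ok = false  [A₁.tag and S.key]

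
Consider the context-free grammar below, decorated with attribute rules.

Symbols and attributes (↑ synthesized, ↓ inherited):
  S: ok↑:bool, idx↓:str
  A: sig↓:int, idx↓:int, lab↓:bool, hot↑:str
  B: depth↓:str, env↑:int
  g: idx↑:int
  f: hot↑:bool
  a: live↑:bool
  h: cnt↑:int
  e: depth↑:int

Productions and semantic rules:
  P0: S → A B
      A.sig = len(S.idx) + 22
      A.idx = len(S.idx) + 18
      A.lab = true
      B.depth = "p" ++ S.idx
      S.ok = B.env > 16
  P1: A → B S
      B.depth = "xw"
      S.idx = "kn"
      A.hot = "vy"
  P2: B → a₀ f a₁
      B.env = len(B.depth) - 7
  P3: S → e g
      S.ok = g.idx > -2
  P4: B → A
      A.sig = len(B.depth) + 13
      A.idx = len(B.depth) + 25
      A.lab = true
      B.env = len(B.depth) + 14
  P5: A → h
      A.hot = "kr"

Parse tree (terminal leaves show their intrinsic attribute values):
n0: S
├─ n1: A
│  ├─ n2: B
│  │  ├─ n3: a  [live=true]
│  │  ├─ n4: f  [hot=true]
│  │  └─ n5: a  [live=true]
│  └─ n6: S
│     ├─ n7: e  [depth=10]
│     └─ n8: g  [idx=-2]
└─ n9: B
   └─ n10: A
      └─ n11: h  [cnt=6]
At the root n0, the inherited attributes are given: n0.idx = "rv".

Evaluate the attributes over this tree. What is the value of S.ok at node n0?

1. n0.idx = "rv"  [given at root]
2. n1.sig = 24  [len(S.idx) + 22]
3. n1.idx = 20  [len(S.idx) + 18]
4. n1.lab = true  [true]
5. n2.depth = "xw"  ["xw"]
6. n3.live = true  [terminal]
7. n4.hot = true  [terminal]
8. n5.live = true  [terminal]
9. n2.env = -5  [len(B.depth) - 7]
10. n6.idx = "kn"  ["kn"]
11. n7.depth = 10  [terminal]
12. n8.idx = -2  [terminal]
13. n6.ok = false  [g.idx > -2]
14. n1.hot = "vy"  ["vy"]
15. n9.depth = "prv"  ["p" ++ S.idx]
16. n10.sig = 16  [len(B.depth) + 13]
17. n10.idx = 28  [len(B.depth) + 25]
18. n10.lab = true  [true]
19. n11.cnt = 6  [terminal]
20. n10.hot = "kr"  ["kr"]
21. n9.env = 17  [len(B.depth) + 14]
22. n0.ok = true  [B.env > 16]

true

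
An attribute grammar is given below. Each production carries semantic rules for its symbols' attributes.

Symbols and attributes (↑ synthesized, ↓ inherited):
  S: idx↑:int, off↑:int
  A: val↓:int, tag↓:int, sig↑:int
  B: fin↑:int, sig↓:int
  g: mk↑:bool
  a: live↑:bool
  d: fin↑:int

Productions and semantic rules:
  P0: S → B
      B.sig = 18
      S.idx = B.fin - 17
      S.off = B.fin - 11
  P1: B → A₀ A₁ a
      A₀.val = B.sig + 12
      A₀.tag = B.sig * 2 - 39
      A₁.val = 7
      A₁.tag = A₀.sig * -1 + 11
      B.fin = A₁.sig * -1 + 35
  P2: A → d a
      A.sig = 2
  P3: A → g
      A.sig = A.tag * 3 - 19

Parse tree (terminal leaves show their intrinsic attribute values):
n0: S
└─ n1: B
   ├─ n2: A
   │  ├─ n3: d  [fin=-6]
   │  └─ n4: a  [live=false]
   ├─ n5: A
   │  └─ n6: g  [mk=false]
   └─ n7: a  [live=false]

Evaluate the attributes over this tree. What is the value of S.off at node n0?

1. n1.sig = 18  [18]
2. n2.val = 30  [B.sig + 12]
3. n2.tag = -3  [B.sig * 2 - 39]
4. n3.fin = -6  [terminal]
5. n4.live = false  [terminal]
6. n2.sig = 2  [2]
7. n5.val = 7  [7]
8. n5.tag = 9  [A₀.sig * -1 + 11]
9. n6.mk = false  [terminal]
10. n5.sig = 8  [A.tag * 3 - 19]
11. n7.live = false  [terminal]
12. n1.fin = 27  [A₁.sig * -1 + 35]
13. n0.idx = 10  [B.fin - 17]
14. n0.off = 16  [B.fin - 11]

16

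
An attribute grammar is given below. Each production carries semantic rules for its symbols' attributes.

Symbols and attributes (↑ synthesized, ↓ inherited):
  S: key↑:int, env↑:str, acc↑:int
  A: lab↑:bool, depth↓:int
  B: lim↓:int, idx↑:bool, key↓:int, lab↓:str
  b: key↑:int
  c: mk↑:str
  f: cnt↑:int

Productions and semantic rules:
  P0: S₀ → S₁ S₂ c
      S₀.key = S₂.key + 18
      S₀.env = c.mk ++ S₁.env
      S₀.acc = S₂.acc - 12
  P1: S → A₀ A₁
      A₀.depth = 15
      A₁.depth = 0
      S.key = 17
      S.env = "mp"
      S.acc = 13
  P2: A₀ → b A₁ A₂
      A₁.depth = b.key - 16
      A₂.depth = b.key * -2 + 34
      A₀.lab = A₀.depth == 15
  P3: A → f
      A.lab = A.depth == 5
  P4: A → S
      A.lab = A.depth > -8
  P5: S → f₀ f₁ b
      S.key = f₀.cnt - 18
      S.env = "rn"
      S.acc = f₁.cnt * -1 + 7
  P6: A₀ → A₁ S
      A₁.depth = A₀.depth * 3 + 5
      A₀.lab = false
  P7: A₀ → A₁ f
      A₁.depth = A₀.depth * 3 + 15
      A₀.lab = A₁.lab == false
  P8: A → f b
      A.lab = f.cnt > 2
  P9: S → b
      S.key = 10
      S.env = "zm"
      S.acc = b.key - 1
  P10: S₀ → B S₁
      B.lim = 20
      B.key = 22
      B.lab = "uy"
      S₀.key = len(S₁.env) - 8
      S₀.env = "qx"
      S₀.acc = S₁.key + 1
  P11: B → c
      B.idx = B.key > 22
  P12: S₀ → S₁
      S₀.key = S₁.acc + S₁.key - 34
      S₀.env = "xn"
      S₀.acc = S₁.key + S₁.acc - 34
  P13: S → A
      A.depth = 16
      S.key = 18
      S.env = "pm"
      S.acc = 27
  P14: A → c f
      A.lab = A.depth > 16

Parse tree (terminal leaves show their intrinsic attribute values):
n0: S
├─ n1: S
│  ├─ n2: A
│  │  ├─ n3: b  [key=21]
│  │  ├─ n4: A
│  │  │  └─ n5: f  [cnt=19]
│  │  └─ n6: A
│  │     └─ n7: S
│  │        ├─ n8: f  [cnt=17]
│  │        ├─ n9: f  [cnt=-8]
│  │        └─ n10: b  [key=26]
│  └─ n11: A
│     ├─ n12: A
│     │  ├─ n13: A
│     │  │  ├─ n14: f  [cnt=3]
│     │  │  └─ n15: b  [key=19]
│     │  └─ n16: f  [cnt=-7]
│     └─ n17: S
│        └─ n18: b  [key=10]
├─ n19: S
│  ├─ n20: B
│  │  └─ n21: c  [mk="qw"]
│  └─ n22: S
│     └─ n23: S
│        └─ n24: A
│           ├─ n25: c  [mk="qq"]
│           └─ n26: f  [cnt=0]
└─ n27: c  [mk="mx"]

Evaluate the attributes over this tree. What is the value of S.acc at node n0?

1. n2.depth = 15  [15]
2. n3.key = 21  [terminal]
3. n4.depth = 5  [b.key - 16]
4. n5.cnt = 19  [terminal]
5. n4.lab = true  [A.depth == 5]
6. n6.depth = -8  [b.key * -2 + 34]
7. n8.cnt = 17  [terminal]
8. n9.cnt = -8  [terminal]
9. n10.key = 26  [terminal]
10. n7.key = -1  [f₀.cnt - 18]
11. n7.env = "rn"  ["rn"]
12. n7.acc = 15  [f₁.cnt * -1 + 7]
13. n6.lab = false  [A.depth > -8]
14. n2.lab = true  [A₀.depth == 15]
15. n11.depth = 0  [0]
16. n12.depth = 5  [A₀.depth * 3 + 5]
17. n13.depth = 30  [A₀.depth * 3 + 15]
18. n14.cnt = 3  [terminal]
19. n15.key = 19  [terminal]
20. n13.lab = true  [f.cnt > 2]
21. n16.cnt = -7  [terminal]
22. n12.lab = false  [A₁.lab == false]
23. n18.key = 10  [terminal]
24. n17.key = 10  [10]
25. n17.env = "zm"  ["zm"]
26. n17.acc = 9  [b.key - 1]
27. n11.lab = false  [false]
28. n1.key = 17  [17]
29. n1.env = "mp"  ["mp"]
30. n1.acc = 13  [13]
31. n20.lim = 20  [20]
32. n20.key = 22  [22]
33. n20.lab = "uy"  ["uy"]
34. n21.mk = "qw"  [terminal]
35. n20.idx = false  [B.key > 22]
36. n24.depth = 16  [16]
37. n25.mk = "qq"  [terminal]
38. n26.cnt = 0  [terminal]
39. n24.lab = false  [A.depth > 16]
40. n23.key = 18  [18]
41. n23.env = "pm"  ["pm"]
42. n23.acc = 27  [27]
43. n22.key = 11  [S₁.acc + S₁.key - 34]
44. n22.env = "xn"  ["xn"]
45. n22.acc = 11  [S₁.key + S₁.acc - 34]
46. n19.key = -6  [len(S₁.env) - 8]
47. n19.env = "qx"  ["qx"]
48. n19.acc = 12  [S₁.key + 1]
49. n27.mk = "mx"  [terminal]
50. n0.key = 12  [S₂.key + 18]
51. n0.env = "mxmp"  [c.mk ++ S₁.env]
52. n0.acc = 0  [S₂.acc - 12]

0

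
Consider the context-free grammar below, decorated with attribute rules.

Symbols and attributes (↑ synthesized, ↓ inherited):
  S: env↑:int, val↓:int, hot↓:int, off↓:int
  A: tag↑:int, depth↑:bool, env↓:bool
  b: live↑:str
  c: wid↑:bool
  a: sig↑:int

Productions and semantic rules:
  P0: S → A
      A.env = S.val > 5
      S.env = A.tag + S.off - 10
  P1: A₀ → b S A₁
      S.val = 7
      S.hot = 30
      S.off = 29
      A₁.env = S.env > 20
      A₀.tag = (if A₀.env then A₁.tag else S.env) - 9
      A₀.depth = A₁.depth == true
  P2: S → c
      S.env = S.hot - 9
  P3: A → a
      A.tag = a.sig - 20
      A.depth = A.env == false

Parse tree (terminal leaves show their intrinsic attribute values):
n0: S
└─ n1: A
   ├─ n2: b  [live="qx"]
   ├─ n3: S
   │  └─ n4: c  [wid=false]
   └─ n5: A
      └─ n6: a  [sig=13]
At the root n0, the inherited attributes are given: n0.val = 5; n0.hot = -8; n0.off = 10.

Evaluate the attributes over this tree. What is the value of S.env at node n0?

1. n0.val = 5  [given at root]
2. n0.hot = -8  [given at root]
3. n0.off = 10  [given at root]
4. n1.env = false  [S.val > 5]
5. n2.live = "qx"  [terminal]
6. n3.val = 7  [7]
7. n3.hot = 30  [30]
8. n3.off = 29  [29]
9. n4.wid = false  [terminal]
10. n3.env = 21  [S.hot - 9]
11. n5.env = true  [S.env > 20]
12. n6.sig = 13  [terminal]
13. n5.tag = -7  [a.sig - 20]
14. n5.depth = false  [A.env == false]
15. n1.tag = 12  [(if A₀.env then A₁.tag else S.env) - 9]
16. n1.depth = false  [A₁.depth == true]
17. n0.env = 12  [A.tag + S.off - 10]

12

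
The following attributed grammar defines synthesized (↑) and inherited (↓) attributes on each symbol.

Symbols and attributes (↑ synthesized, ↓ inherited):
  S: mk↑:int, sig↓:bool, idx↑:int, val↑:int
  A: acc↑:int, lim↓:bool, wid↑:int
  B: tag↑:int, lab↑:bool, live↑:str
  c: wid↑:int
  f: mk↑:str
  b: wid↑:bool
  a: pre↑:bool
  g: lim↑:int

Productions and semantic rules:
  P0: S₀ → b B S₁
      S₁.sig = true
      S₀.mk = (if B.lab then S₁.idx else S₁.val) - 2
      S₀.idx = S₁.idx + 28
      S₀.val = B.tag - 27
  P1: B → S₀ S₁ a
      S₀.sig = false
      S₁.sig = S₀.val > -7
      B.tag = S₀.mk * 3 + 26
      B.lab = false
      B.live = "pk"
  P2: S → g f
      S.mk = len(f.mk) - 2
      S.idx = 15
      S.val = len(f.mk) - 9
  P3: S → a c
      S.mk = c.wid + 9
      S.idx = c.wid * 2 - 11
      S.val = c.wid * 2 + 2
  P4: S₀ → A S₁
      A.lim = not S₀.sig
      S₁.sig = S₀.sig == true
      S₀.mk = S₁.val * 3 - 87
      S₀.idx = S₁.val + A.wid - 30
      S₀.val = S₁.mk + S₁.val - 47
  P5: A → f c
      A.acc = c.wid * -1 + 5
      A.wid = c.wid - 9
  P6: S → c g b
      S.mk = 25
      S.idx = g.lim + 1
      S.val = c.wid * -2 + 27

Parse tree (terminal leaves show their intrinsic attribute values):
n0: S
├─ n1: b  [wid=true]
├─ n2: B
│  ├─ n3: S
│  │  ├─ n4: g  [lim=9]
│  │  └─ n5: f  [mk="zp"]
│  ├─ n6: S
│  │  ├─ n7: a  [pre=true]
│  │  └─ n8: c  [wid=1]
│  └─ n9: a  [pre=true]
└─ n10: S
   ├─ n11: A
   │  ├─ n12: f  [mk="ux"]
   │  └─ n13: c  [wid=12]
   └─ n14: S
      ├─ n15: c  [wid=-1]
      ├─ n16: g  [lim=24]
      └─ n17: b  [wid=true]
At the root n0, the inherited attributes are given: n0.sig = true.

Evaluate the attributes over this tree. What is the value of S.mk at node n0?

1. n0.sig = true  [given at root]
2. n1.wid = true  [terminal]
3. n3.sig = false  [false]
4. n4.lim = 9  [terminal]
5. n5.mk = "zp"  [terminal]
6. n3.mk = 0  [len(f.mk) - 2]
7. n3.idx = 15  [15]
8. n3.val = -7  [len(f.mk) - 9]
9. n6.sig = false  [S₀.val > -7]
10. n7.pre = true  [terminal]
11. n8.wid = 1  [terminal]
12. n6.mk = 10  [c.wid + 9]
13. n6.idx = -9  [c.wid * 2 - 11]
14. n6.val = 4  [c.wid * 2 + 2]
15. n9.pre = true  [terminal]
16. n2.tag = 26  [S₀.mk * 3 + 26]
17. n2.lab = false  [false]
18. n2.live = "pk"  ["pk"]
19. n10.sig = true  [true]
20. n11.lim = false  [not S₀.sig]
21. n12.mk = "ux"  [terminal]
22. n13.wid = 12  [terminal]
23. n11.acc = -7  [c.wid * -1 + 5]
24. n11.wid = 3  [c.wid - 9]
25. n14.sig = true  [S₀.sig == true]
26. n15.wid = -1  [terminal]
27. n16.lim = 24  [terminal]
28. n17.wid = true  [terminal]
29. n14.mk = 25  [25]
30. n14.idx = 25  [g.lim + 1]
31. n14.val = 29  [c.wid * -2 + 27]
32. n10.mk = 0  [S₁.val * 3 - 87]
33. n10.idx = 2  [S₁.val + A.wid - 30]
34. n10.val = 7  [S₁.mk + S₁.val - 47]
35. n0.mk = 5  [(if B.lab then S₁.idx else S₁.val) - 2]
36. n0.idx = 30  [S₁.idx + 28]
37. n0.val = -1  [B.tag - 27]

5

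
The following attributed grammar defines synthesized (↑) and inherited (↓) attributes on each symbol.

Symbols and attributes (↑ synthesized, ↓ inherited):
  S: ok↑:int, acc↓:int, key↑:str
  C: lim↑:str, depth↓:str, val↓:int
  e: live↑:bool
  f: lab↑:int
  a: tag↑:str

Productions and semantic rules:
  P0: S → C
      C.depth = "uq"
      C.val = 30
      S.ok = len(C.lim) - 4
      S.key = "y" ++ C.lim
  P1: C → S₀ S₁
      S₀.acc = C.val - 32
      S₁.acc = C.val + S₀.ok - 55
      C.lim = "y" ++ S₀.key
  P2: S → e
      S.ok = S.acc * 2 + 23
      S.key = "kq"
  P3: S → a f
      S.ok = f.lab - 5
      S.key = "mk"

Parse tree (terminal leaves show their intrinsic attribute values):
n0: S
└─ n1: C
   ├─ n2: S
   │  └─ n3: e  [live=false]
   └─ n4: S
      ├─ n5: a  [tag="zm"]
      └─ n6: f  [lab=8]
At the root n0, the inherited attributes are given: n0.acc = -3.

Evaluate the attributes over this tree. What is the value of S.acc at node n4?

1. n0.acc = -3  [given at root]
2. n1.depth = "uq"  ["uq"]
3. n1.val = 30  [30]
4. n2.acc = -2  [C.val - 32]
5. n3.live = false  [terminal]
6. n2.ok = 19  [S.acc * 2 + 23]
7. n2.key = "kq"  ["kq"]
8. n4.acc = -6  [C.val + S₀.ok - 55]
9. n5.tag = "zm"  [terminal]
10. n6.lab = 8  [terminal]
11. n4.ok = 3  [f.lab - 5]
12. n4.key = "mk"  ["mk"]
13. n1.lim = "ykq"  ["y" ++ S₀.key]
14. n0.ok = -1  [len(C.lim) - 4]
15. n0.key = "yykq"  ["y" ++ C.lim]

-6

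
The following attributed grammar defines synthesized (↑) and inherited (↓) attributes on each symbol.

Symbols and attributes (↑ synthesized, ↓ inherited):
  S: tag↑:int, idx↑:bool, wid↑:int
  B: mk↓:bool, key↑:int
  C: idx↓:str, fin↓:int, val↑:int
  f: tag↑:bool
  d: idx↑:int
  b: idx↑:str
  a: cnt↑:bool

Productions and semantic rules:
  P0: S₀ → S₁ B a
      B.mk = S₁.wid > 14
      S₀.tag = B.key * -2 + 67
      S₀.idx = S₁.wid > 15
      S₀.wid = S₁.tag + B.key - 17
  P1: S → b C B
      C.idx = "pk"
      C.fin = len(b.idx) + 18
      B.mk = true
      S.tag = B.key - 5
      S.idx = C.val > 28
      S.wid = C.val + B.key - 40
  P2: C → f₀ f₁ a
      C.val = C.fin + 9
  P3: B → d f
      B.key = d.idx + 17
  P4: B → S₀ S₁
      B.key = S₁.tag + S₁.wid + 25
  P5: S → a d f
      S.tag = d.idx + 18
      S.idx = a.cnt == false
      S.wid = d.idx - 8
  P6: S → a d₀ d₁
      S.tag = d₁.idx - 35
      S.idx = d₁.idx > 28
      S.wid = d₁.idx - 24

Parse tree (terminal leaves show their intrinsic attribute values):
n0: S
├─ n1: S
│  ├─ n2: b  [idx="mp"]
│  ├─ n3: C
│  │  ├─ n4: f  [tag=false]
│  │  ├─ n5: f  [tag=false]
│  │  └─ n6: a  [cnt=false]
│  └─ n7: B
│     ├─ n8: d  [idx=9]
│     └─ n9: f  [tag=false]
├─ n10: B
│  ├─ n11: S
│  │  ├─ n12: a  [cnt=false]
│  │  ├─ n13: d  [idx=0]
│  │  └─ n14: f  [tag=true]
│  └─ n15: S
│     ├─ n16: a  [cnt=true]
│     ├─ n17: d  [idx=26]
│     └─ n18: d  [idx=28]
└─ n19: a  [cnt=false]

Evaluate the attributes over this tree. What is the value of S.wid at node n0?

1. n2.idx = "mp"  [terminal]
2. n3.idx = "pk"  ["pk"]
3. n3.fin = 20  [len(b.idx) + 18]
4. n4.tag = false  [terminal]
5. n5.tag = false  [terminal]
6. n6.cnt = false  [terminal]
7. n3.val = 29  [C.fin + 9]
8. n7.mk = true  [true]
9. n8.idx = 9  [terminal]
10. n9.tag = false  [terminal]
11. n7.key = 26  [d.idx + 17]
12. n1.tag = 21  [B.key - 5]
13. n1.idx = true  [C.val > 28]
14. n1.wid = 15  [C.val + B.key - 40]
15. n10.mk = true  [S₁.wid > 14]
16. n12.cnt = false  [terminal]
17. n13.idx = 0  [terminal]
18. n14.tag = true  [terminal]
19. n11.tag = 18  [d.idx + 18]
20. n11.idx = true  [a.cnt == false]
21. n11.wid = -8  [d.idx - 8]
22. n16.cnt = true  [terminal]
23. n17.idx = 26  [terminal]
24. n18.idx = 28  [terminal]
25. n15.tag = -7  [d₁.idx - 35]
26. n15.idx = false  [d₁.idx > 28]
27. n15.wid = 4  [d₁.idx - 24]
28. n10.key = 22  [S₁.tag + S₁.wid + 25]
29. n19.cnt = false  [terminal]
30. n0.tag = 23  [B.key * -2 + 67]
31. n0.idx = false  [S₁.wid > 15]
32. n0.wid = 26  [S₁.tag + B.key - 17]

26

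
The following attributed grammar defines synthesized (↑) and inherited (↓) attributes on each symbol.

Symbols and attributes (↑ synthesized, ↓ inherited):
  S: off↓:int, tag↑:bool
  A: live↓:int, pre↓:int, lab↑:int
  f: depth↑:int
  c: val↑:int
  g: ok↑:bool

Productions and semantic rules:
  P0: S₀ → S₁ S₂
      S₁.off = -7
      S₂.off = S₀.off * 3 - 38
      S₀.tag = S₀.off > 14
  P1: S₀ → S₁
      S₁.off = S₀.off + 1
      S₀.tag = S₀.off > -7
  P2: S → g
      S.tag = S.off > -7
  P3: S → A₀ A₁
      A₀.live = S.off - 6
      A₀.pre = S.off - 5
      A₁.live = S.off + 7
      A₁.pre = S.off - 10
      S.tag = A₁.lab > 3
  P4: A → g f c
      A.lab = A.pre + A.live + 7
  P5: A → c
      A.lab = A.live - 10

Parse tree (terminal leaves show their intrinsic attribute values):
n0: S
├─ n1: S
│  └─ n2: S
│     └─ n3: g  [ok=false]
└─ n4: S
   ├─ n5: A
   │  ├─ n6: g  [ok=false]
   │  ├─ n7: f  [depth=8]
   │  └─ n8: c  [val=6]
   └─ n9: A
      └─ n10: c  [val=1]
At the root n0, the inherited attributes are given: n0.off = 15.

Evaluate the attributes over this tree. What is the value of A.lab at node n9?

4

1. n0.off = 15  [given at root]
2. n1.off = -7  [-7]
3. n2.off = -6  [S₀.off + 1]
4. n3.ok = false  [terminal]
5. n2.tag = true  [S.off > -7]
6. n1.tag = false  [S₀.off > -7]
7. n4.off = 7  [S₀.off * 3 - 38]
8. n5.live = 1  [S.off - 6]
9. n5.pre = 2  [S.off - 5]
10. n6.ok = false  [terminal]
11. n7.depth = 8  [terminal]
12. n8.val = 6  [terminal]
13. n5.lab = 10  [A.pre + A.live + 7]
14. n9.live = 14  [S.off + 7]
15. n9.pre = -3  [S.off - 10]
16. n10.val = 1  [terminal]
17. n9.lab = 4  [A.live - 10]
18. n4.tag = true  [A₁.lab > 3]
19. n0.tag = true  [S₀.off > 14]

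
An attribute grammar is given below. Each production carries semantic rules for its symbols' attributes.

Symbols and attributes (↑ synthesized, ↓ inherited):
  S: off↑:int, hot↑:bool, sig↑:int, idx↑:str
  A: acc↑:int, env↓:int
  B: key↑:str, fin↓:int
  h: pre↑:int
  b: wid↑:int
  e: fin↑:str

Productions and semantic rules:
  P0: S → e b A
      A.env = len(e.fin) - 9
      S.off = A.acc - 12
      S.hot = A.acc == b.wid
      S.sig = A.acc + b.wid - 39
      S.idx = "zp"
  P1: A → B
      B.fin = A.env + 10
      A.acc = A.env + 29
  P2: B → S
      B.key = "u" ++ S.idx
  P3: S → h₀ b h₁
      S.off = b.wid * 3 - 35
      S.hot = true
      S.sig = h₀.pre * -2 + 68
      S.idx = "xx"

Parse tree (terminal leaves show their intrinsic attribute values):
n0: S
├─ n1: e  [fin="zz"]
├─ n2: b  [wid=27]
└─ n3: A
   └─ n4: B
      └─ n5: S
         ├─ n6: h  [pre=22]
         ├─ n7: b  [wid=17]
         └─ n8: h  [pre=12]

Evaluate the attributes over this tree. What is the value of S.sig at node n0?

1. n1.fin = "zz"  [terminal]
2. n2.wid = 27  [terminal]
3. n3.env = -7  [len(e.fin) - 9]
4. n4.fin = 3  [A.env + 10]
5. n6.pre = 22  [terminal]
6. n7.wid = 17  [terminal]
7. n8.pre = 12  [terminal]
8. n5.off = 16  [b.wid * 3 - 35]
9. n5.hot = true  [true]
10. n5.sig = 24  [h₀.pre * -2 + 68]
11. n5.idx = "xx"  ["xx"]
12. n4.key = "uxx"  ["u" ++ S.idx]
13. n3.acc = 22  [A.env + 29]
14. n0.off = 10  [A.acc - 12]
15. n0.hot = false  [A.acc == b.wid]
16. n0.sig = 10  [A.acc + b.wid - 39]
17. n0.idx = "zp"  ["zp"]

10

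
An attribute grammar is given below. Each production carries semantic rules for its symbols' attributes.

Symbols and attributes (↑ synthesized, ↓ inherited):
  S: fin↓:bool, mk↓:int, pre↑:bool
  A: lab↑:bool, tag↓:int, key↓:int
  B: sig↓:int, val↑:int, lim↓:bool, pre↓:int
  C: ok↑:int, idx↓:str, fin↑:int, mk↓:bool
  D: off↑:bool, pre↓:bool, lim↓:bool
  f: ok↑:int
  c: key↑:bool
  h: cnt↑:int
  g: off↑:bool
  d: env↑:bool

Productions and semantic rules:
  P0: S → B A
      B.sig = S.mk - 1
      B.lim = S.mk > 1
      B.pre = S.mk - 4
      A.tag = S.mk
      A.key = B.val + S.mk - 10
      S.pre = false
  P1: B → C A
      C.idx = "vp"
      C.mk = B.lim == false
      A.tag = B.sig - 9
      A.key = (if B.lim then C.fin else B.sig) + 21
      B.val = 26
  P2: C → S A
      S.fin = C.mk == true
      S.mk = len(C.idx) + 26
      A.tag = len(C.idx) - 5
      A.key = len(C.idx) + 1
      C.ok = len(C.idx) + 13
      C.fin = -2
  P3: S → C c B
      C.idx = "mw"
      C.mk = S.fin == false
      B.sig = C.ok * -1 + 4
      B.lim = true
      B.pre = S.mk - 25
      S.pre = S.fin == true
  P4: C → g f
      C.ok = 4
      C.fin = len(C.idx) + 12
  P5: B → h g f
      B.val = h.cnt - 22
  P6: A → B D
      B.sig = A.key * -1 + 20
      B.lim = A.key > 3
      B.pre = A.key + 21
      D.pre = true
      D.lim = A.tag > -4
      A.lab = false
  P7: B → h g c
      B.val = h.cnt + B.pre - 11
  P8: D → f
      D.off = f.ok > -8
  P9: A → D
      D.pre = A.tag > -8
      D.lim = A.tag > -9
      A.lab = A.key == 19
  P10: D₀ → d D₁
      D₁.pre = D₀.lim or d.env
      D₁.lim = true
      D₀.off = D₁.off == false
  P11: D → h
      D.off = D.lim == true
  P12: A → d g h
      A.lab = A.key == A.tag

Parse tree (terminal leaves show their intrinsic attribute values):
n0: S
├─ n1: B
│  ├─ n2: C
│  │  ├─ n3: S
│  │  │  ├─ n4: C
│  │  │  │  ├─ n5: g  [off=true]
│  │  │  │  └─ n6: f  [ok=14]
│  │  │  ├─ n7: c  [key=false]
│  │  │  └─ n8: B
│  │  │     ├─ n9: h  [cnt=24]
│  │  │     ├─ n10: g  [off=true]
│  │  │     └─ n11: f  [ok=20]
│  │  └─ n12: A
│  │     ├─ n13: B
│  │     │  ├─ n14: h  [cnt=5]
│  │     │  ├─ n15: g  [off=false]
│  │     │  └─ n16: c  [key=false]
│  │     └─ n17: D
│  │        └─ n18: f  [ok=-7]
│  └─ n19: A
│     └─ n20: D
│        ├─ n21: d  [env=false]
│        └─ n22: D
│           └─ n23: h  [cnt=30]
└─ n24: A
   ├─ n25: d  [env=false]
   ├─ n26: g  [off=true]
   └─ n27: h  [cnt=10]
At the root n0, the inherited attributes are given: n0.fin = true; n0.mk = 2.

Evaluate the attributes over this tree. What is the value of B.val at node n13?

1. n0.fin = true  [given at root]
2. n0.mk = 2  [given at root]
3. n1.sig = 1  [S.mk - 1]
4. n1.lim = true  [S.mk > 1]
5. n1.pre = -2  [S.mk - 4]
6. n2.idx = "vp"  ["vp"]
7. n2.mk = false  [B.lim == false]
8. n3.fin = false  [C.mk == true]
9. n3.mk = 28  [len(C.idx) + 26]
10. n4.idx = "mw"  ["mw"]
11. n4.mk = true  [S.fin == false]
12. n5.off = true  [terminal]
13. n6.ok = 14  [terminal]
14. n4.ok = 4  [4]
15. n4.fin = 14  [len(C.idx) + 12]
16. n7.key = false  [terminal]
17. n8.sig = 0  [C.ok * -1 + 4]
18. n8.lim = true  [true]
19. n8.pre = 3  [S.mk - 25]
20. n9.cnt = 24  [terminal]
21. n10.off = true  [terminal]
22. n11.ok = 20  [terminal]
23. n8.val = 2  [h.cnt - 22]
24. n3.pre = false  [S.fin == true]
25. n12.tag = -3  [len(C.idx) - 5]
26. n12.key = 3  [len(C.idx) + 1]
27. n13.sig = 17  [A.key * -1 + 20]
28. n13.lim = false  [A.key > 3]
29. n13.pre = 24  [A.key + 21]
30. n14.cnt = 5  [terminal]
31. n15.off = false  [terminal]
32. n16.key = false  [terminal]
33. n13.val = 18  [h.cnt + B.pre - 11]
34. n17.pre = true  [true]
35. n17.lim = true  [A.tag > -4]
36. n18.ok = -7  [terminal]
37. n17.off = true  [f.ok > -8]
38. n12.lab = false  [false]
39. n2.ok = 15  [len(C.idx) + 13]
40. n2.fin = -2  [-2]
41. n19.tag = -8  [B.sig - 9]
42. n19.key = 19  [(if B.lim then C.fin else B.sig) + 21]
43. n20.pre = false  [A.tag > -8]
44. n20.lim = true  [A.tag > -9]
45. n21.env = false  [terminal]
46. n22.pre = true  [D₀.lim or d.env]
47. n22.lim = true  [true]
48. n23.cnt = 30  [terminal]
49. n22.off = true  [D.lim == true]
50. n20.off = false  [D₁.off == false]
51. n19.lab = true  [A.key == 19]
52. n1.val = 26  [26]
53. n24.tag = 2  [S.mk]
54. n24.key = 18  [B.val + S.mk - 10]
55. n25.env = false  [terminal]
56. n26.off = true  [terminal]
57. n27.cnt = 10  [terminal]
58. n24.lab = false  [A.key == A.tag]
59. n0.pre = false  [false]

18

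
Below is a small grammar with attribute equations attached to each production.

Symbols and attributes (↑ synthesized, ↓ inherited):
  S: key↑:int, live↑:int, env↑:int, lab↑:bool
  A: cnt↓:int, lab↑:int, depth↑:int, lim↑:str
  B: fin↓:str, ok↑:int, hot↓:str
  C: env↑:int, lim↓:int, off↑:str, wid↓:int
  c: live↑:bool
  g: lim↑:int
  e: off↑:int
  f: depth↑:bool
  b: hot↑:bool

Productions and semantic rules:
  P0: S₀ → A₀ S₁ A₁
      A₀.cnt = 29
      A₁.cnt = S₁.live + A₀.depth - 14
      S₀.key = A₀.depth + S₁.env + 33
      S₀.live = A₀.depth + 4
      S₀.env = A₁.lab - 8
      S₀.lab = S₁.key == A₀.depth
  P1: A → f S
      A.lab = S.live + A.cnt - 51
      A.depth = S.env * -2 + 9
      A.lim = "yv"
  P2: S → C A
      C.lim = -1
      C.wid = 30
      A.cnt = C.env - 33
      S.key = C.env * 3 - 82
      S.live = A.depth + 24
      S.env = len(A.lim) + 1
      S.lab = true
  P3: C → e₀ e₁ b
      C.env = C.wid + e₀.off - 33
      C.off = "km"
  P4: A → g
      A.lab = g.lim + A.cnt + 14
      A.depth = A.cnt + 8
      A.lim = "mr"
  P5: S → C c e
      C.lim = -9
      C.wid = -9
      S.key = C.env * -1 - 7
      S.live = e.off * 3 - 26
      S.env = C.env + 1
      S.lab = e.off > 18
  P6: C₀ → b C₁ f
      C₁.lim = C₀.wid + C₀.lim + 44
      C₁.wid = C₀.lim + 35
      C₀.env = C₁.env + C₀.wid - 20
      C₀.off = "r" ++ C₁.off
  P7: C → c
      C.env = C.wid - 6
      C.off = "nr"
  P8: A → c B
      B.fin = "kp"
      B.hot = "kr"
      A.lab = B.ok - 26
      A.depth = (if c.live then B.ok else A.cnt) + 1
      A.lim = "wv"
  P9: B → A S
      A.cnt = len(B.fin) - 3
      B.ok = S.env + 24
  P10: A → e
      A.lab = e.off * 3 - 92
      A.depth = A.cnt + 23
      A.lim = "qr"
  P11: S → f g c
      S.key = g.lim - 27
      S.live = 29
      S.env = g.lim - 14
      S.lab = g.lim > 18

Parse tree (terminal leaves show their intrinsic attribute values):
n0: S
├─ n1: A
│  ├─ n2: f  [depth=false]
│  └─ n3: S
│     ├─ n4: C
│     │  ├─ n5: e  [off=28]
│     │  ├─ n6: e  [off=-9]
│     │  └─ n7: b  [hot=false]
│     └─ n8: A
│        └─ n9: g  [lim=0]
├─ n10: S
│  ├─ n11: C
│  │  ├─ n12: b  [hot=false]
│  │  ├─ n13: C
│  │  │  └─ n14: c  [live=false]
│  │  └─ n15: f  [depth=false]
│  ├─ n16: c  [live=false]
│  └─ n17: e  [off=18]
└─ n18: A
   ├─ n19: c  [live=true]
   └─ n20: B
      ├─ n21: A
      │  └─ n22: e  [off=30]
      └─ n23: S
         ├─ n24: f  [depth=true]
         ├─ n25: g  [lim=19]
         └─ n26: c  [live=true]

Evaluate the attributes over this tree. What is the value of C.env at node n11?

-9

1. n1.cnt = 29  [29]
2. n2.depth = false  [terminal]
3. n4.lim = -1  [-1]
4. n4.wid = 30  [30]
5. n5.off = 28  [terminal]
6. n6.off = -9  [terminal]
7. n7.hot = false  [terminal]
8. n4.env = 25  [C.wid + e₀.off - 33]
9. n4.off = "km"  ["km"]
10. n8.cnt = -8  [C.env - 33]
11. n9.lim = 0  [terminal]
12. n8.lab = 6  [g.lim + A.cnt + 14]
13. n8.depth = 0  [A.cnt + 8]
14. n8.lim = "mr"  ["mr"]
15. n3.key = -7  [C.env * 3 - 82]
16. n3.live = 24  [A.depth + 24]
17. n3.env = 3  [len(A.lim) + 1]
18. n3.lab = true  [true]
19. n1.lab = 2  [S.live + A.cnt - 51]
20. n1.depth = 3  [S.env * -2 + 9]
21. n1.lim = "yv"  ["yv"]
22. n11.lim = -9  [-9]
23. n11.wid = -9  [-9]
24. n12.hot = false  [terminal]
25. n13.lim = 26  [C₀.wid + C₀.lim + 44]
26. n13.wid = 26  [C₀.lim + 35]
27. n14.live = false  [terminal]
28. n13.env = 20  [C.wid - 6]
29. n13.off = "nr"  ["nr"]
30. n15.depth = false  [terminal]
31. n11.env = -9  [C₁.env + C₀.wid - 20]
32. n11.off = "rnr"  ["r" ++ C₁.off]
33. n16.live = false  [terminal]
34. n17.off = 18  [terminal]
35. n10.key = 2  [C.env * -1 - 7]
36. n10.live = 28  [e.off * 3 - 26]
37. n10.env = -8  [C.env + 1]
38. n10.lab = false  [e.off > 18]
39. n18.cnt = 17  [S₁.live + A₀.depth - 14]
40. n19.live = true  [terminal]
41. n20.fin = "kp"  ["kp"]
42. n20.hot = "kr"  ["kr"]
43. n21.cnt = -1  [len(B.fin) - 3]
44. n22.off = 30  [terminal]
45. n21.lab = -2  [e.off * 3 - 92]
46. n21.depth = 22  [A.cnt + 23]
47. n21.lim = "qr"  ["qr"]
48. n24.depth = true  [terminal]
49. n25.lim = 19  [terminal]
50. n26.live = true  [terminal]
51. n23.key = -8  [g.lim - 27]
52. n23.live = 29  [29]
53. n23.env = 5  [g.lim - 14]
54. n23.lab = true  [g.lim > 18]
55. n20.ok = 29  [S.env + 24]
56. n18.lab = 3  [B.ok - 26]
57. n18.depth = 30  [(if c.live then B.ok else A.cnt) + 1]
58. n18.lim = "wv"  ["wv"]
59. n0.key = 28  [A₀.depth + S₁.env + 33]
60. n0.live = 7  [A₀.depth + 4]
61. n0.env = -5  [A₁.lab - 8]
62. n0.lab = false  [S₁.key == A₀.depth]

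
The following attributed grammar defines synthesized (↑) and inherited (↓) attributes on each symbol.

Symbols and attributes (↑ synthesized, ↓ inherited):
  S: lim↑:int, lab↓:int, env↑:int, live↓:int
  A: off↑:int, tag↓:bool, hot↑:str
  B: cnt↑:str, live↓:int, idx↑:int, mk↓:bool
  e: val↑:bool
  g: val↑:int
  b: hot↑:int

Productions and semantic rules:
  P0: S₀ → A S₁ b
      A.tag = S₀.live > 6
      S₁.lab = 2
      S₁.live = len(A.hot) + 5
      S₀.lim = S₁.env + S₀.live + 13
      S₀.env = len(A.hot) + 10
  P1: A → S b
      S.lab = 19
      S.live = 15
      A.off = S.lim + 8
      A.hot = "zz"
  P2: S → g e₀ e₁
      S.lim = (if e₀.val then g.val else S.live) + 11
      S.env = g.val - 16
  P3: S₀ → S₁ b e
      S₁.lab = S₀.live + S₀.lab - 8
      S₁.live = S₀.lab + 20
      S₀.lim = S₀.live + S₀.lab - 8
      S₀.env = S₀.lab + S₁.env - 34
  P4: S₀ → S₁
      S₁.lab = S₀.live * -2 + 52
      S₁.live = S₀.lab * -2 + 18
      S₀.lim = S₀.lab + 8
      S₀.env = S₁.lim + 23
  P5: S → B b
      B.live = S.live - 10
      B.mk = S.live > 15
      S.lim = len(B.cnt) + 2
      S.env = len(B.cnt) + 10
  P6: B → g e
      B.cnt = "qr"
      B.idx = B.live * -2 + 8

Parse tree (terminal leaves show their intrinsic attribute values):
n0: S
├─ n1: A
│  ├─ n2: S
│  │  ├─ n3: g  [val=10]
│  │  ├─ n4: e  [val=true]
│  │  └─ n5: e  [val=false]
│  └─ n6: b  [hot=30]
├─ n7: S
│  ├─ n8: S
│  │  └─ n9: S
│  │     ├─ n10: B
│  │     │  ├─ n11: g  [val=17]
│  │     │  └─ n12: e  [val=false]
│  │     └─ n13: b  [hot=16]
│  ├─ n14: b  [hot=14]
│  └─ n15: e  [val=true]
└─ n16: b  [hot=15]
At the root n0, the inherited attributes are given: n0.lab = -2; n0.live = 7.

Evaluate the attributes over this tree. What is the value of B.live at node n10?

6

1. n0.lab = -2  [given at root]
2. n0.live = 7  [given at root]
3. n1.tag = true  [S₀.live > 6]
4. n2.lab = 19  [19]
5. n2.live = 15  [15]
6. n3.val = 10  [terminal]
7. n4.val = true  [terminal]
8. n5.val = false  [terminal]
9. n2.lim = 21  [(if e₀.val then g.val else S.live) + 11]
10. n2.env = -6  [g.val - 16]
11. n6.hot = 30  [terminal]
12. n1.off = 29  [S.lim + 8]
13. n1.hot = "zz"  ["zz"]
14. n7.lab = 2  [2]
15. n7.live = 7  [len(A.hot) + 5]
16. n8.lab = 1  [S₀.live + S₀.lab - 8]
17. n8.live = 22  [S₀.lab + 20]
18. n9.lab = 8  [S₀.live * -2 + 52]
19. n9.live = 16  [S₀.lab * -2 + 18]
20. n10.live = 6  [S.live - 10]
21. n10.mk = true  [S.live > 15]
22. n11.val = 17  [terminal]
23. n12.val = false  [terminal]
24. n10.cnt = "qr"  ["qr"]
25. n10.idx = -4  [B.live * -2 + 8]
26. n13.hot = 16  [terminal]
27. n9.lim = 4  [len(B.cnt) + 2]
28. n9.env = 12  [len(B.cnt) + 10]
29. n8.lim = 9  [S₀.lab + 8]
30. n8.env = 27  [S₁.lim + 23]
31. n14.hot = 14  [terminal]
32. n15.val = true  [terminal]
33. n7.lim = 1  [S₀.live + S₀.lab - 8]
34. n7.env = -5  [S₀.lab + S₁.env - 34]
35. n16.hot = 15  [terminal]
36. n0.lim = 15  [S₁.env + S₀.live + 13]
37. n0.env = 12  [len(A.hot) + 10]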